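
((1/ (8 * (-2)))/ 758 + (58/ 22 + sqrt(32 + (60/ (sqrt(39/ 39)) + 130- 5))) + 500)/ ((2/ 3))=3 * sqrt(217)/ 2 + 201167103/ 266816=776.05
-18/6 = -3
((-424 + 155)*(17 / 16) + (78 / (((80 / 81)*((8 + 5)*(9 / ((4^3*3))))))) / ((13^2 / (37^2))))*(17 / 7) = 175603319 / 94640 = 1855.49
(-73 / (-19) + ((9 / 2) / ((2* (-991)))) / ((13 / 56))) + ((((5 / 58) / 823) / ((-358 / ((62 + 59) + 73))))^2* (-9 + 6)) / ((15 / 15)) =68484872377596843265 / 17870319912001929892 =3.83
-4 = -4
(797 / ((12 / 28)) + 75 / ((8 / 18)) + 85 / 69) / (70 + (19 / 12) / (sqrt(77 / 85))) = 7246527288 / 249782369 - 10643477* sqrt(6545) / 1248911845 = 28.32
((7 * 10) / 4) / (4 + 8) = 1.46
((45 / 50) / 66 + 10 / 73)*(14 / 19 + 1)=7257 / 27740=0.26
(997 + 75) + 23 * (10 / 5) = 1118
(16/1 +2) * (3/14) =3.86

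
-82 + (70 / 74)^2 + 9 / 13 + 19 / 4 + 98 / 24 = -7643407 / 106782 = -71.58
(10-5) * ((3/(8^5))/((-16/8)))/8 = -15/524288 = -0.00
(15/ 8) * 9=135/ 8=16.88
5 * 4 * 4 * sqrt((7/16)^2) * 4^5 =35840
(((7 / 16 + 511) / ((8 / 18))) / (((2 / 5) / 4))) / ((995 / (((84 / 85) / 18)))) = 171843 / 270640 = 0.63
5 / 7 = 0.71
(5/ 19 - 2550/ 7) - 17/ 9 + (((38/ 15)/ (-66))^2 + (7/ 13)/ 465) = -4805515206176/ 13133094975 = -365.91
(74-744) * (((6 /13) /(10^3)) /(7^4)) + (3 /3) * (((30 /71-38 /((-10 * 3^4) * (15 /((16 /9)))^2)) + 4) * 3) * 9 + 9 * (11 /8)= 638795320670011 /4846661001000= 131.80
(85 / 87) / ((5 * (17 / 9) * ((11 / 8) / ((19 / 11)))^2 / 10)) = 693120 / 424589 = 1.63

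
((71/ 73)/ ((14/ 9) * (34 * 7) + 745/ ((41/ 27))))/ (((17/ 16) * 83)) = 419184/ 32718593941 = 0.00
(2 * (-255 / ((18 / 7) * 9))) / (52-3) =-85 / 189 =-0.45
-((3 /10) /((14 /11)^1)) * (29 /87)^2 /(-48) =11 /20160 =0.00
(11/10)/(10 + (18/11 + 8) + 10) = 121/3260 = 0.04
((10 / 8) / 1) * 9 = 45 / 4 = 11.25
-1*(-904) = 904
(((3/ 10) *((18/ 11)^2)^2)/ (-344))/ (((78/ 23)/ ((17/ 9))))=-285039/ 81843190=-0.00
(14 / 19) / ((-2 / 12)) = -84 / 19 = -4.42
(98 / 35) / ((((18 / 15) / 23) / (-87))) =-4669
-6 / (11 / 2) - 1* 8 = -100 / 11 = -9.09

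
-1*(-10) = 10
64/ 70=32/ 35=0.91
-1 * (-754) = 754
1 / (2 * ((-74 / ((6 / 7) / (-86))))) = 0.00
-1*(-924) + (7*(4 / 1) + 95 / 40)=7635 / 8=954.38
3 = 3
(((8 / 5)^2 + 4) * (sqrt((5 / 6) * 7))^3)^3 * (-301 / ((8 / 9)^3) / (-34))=149427826863 * sqrt(210) / 217600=9951355.40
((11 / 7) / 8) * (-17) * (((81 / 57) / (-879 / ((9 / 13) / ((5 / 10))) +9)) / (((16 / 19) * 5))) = 15147 / 8411200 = 0.00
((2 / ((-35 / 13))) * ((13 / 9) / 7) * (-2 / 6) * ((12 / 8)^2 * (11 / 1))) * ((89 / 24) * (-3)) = -165451 / 11760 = -14.07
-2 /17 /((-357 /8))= 16 /6069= 0.00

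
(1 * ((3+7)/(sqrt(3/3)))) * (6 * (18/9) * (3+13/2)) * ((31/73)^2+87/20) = 27522051/5329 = 5164.58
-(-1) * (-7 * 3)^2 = 441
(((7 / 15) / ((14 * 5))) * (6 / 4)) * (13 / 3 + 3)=11 / 150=0.07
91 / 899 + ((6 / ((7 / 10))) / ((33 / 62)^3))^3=97358780094122378508407 / 530048373916037823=183679.05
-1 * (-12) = 12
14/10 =7/5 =1.40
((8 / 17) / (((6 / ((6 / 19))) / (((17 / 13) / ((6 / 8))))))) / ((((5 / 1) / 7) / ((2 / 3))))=448 / 11115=0.04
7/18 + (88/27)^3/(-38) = -390601/747954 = -0.52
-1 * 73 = -73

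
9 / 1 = 9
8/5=1.60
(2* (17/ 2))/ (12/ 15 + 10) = 85/ 54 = 1.57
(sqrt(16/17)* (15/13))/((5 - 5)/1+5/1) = 12* sqrt(17)/221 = 0.22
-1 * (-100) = 100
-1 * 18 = -18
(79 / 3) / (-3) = -79 / 9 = -8.78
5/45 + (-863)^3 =-5784620822/9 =-642735646.89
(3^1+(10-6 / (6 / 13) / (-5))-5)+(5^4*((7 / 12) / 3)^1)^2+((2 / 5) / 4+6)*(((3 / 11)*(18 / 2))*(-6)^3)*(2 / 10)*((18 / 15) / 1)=24954084799 / 1782000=14003.41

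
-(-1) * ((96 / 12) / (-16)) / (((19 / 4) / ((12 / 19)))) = -24 / 361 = -0.07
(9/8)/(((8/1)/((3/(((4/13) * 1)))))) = 351/256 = 1.37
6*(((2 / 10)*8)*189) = 9072 / 5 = 1814.40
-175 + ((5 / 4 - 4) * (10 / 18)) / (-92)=-579545 / 3312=-174.98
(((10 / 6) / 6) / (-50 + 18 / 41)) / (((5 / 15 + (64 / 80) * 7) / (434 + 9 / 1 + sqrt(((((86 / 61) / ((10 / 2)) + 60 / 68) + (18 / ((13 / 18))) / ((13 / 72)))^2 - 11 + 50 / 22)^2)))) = -571701894979538197 / 30549726164647976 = -18.71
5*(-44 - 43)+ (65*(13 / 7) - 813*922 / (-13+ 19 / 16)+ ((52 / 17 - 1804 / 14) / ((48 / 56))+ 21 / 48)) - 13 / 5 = 5397309037 / 85680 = 62993.80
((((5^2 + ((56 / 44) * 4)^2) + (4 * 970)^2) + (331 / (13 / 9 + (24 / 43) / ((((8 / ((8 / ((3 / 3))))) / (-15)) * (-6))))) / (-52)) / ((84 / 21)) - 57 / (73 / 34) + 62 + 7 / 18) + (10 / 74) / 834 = 351752579930205293621 / 93460541206032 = 3763648.01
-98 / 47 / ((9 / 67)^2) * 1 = -115.56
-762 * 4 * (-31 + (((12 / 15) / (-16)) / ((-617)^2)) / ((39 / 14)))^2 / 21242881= -5380553769576049153406 / 39021327539640386472675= -0.14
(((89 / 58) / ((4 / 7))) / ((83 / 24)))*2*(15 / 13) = 56070 / 31291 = 1.79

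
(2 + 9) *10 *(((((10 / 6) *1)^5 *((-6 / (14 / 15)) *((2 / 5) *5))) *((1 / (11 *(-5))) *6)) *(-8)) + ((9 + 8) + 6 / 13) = -12985699 / 819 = -15855.55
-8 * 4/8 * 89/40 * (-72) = 3204/5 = 640.80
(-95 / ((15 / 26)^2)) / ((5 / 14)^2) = -2237.71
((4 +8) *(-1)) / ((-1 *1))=12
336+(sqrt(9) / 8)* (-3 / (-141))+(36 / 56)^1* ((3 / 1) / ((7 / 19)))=6287055 / 18424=341.24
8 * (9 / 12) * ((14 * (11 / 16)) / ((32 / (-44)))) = -2541 / 32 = -79.41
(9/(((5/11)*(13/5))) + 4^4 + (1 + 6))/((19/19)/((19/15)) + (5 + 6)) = 33421/1456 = 22.95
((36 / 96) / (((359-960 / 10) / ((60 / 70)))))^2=81 / 54228496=0.00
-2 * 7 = -14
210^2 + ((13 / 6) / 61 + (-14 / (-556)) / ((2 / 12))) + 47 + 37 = 44184.19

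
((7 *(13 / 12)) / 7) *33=143 / 4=35.75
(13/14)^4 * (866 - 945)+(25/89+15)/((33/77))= -236716853/10257072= -23.08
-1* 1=-1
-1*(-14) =14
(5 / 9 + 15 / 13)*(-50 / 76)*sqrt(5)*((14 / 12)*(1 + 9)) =-87500*sqrt(5) / 6669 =-29.34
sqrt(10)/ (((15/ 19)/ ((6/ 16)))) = 19 * sqrt(10)/ 40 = 1.50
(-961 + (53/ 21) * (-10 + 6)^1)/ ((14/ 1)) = -69.36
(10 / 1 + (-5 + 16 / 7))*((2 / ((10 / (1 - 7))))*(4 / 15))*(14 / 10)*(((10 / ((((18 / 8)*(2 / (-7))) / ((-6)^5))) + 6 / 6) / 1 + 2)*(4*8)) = -1579292928 / 125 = -12634343.42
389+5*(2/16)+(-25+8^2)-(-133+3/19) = 85343/152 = 561.47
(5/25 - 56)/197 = -279/985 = -0.28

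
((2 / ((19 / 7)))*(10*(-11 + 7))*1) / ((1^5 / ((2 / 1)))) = -1120 / 19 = -58.95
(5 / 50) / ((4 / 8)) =1 / 5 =0.20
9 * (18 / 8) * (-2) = -40.50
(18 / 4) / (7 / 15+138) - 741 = -3077979 / 4154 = -740.97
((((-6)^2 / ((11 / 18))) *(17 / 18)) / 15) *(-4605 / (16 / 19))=-892449 / 44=-20282.93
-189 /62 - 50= -3289 /62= -53.05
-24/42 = -4/7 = -0.57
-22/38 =-11/19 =-0.58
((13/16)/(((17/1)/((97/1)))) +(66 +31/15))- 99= -107293/4080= -26.30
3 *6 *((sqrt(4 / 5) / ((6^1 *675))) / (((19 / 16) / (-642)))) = -6848 *sqrt(5) / 7125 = -2.15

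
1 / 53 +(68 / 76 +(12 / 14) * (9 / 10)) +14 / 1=552819 / 35245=15.69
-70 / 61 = -1.15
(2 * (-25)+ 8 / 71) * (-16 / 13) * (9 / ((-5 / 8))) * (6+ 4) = -8160768 / 923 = -8841.57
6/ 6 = 1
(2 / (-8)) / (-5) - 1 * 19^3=-137179 / 20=-6858.95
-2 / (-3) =0.67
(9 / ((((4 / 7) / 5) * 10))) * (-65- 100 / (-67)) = -268065 / 536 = -500.12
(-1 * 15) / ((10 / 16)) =-24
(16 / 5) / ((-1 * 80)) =-1 / 25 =-0.04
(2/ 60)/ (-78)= -1/ 2340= -0.00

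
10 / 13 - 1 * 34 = -432 / 13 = -33.23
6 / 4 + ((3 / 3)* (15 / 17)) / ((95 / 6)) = 1005 / 646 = 1.56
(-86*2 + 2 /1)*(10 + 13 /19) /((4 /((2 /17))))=-1015 /19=-53.42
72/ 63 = 8/ 7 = 1.14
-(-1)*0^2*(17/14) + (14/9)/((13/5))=70/117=0.60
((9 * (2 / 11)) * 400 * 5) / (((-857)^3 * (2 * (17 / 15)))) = -270000 / 117702062291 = -0.00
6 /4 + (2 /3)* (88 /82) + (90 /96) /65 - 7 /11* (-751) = 135122627 /281424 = 480.14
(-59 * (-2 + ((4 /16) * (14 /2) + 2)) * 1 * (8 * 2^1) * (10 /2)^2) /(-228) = 10325 /57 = 181.14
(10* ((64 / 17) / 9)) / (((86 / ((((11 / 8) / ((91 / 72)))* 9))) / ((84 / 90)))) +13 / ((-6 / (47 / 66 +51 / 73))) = -717587191 / 274712724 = -2.61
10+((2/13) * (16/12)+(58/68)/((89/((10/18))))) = 3614929/354042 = 10.21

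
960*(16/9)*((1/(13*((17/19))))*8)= 778240/663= 1173.82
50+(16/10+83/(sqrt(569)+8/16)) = 332 * sqrt(569)/2275+117224/2275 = 55.01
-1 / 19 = -0.05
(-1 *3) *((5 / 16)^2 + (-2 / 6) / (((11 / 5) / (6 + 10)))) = 19655 / 2816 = 6.98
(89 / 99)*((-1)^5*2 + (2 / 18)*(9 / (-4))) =-89 / 44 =-2.02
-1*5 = -5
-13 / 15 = -0.87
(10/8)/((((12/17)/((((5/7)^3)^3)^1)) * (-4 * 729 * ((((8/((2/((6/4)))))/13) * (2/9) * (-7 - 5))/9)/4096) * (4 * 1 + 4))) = 2158203125/19611853002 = 0.11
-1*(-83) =83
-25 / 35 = -5 / 7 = -0.71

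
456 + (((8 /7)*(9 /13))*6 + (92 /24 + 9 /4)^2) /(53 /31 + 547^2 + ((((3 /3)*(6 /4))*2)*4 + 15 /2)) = 55428865630933 /121554492696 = 456.00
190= 190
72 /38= 36 /19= 1.89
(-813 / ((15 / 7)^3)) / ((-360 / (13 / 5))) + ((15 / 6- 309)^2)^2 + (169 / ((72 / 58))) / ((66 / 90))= 393160277524056433 / 44550000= 8825146521.30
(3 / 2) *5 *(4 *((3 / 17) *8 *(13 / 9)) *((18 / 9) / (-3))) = -2080 / 51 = -40.78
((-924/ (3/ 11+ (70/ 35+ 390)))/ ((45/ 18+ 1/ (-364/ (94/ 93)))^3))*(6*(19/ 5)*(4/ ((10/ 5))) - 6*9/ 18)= -6.44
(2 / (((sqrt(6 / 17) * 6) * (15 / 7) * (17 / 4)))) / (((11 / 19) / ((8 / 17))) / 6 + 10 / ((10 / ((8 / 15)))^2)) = 106400 * sqrt(102) / 4072503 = 0.26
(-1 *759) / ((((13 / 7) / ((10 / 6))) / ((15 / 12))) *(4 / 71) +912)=-3143525 / 3777408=-0.83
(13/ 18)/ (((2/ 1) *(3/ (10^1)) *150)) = 0.01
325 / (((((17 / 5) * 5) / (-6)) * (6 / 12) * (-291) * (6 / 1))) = 0.13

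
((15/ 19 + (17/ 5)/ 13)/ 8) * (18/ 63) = 649/ 17290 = 0.04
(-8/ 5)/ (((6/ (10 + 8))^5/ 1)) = -1944/ 5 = -388.80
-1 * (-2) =2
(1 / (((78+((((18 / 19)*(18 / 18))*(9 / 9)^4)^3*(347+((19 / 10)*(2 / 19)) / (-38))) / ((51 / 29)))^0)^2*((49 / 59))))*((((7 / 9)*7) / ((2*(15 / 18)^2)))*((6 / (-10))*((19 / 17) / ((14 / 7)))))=-3363 / 2125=-1.58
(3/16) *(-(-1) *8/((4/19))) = 57/8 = 7.12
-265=-265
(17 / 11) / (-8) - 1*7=-633 / 88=-7.19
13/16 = 0.81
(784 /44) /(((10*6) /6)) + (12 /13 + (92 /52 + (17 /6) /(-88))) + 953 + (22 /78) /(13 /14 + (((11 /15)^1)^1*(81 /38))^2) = 9334124670997 /9748172720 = 957.53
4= 4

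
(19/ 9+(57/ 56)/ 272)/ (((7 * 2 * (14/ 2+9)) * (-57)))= -15259/ 92123136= -0.00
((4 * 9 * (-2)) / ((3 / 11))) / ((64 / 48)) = -198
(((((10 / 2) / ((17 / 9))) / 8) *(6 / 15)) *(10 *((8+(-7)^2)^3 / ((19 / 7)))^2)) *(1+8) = 1885354558605 / 34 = 55451604664.85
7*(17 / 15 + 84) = 8939 / 15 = 595.93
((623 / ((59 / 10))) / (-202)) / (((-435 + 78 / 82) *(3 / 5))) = 638575 / 318139092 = 0.00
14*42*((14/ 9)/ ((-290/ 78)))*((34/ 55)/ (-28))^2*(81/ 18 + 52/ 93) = -24747359/ 40792125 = -0.61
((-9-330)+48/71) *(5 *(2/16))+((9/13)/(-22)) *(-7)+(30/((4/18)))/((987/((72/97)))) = -547272100539/2592101512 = -211.13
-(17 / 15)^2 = -289 / 225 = -1.28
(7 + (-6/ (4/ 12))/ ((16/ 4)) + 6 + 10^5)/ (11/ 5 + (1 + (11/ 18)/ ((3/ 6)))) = 9000765/ 398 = 22614.99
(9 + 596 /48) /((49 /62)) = 7967 /294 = 27.10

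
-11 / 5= -2.20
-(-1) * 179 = 179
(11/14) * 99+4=81.79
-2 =-2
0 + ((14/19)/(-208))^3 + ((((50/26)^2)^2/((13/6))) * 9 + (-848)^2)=937720778059563409/1303909727744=719160.81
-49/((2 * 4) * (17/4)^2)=-0.34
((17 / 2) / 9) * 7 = 119 / 18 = 6.61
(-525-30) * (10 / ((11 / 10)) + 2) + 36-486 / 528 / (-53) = -28541055 / 4664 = -6119.44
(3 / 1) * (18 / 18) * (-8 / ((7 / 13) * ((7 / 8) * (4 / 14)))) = -1248 / 7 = -178.29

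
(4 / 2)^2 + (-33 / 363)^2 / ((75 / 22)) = 3302 / 825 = 4.00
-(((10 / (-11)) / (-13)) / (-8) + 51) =-29167 / 572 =-50.99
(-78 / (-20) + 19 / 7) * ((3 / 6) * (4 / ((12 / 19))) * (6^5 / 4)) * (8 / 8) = 1425114 / 35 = 40717.54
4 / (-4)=-1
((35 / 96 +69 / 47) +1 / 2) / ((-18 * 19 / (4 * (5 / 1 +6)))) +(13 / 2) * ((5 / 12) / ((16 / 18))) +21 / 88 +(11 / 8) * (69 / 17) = 8.57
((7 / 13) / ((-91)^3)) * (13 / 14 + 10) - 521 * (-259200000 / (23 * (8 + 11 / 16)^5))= 2774406917807734342704219 / 23382953296024737142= 118650.83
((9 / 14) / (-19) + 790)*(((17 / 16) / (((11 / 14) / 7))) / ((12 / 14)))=8724.04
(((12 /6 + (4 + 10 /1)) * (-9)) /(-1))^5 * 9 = 557256278016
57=57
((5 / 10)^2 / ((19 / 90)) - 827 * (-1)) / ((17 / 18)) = 283239 / 323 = 876.90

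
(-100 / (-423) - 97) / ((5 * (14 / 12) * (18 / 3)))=-2.76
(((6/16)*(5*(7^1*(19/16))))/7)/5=57/128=0.45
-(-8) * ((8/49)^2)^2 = 32768/5764801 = 0.01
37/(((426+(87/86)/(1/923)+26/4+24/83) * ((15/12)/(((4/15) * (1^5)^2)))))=528212/91445925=0.01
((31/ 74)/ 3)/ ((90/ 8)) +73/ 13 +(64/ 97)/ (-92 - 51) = 389605867/ 69285645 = 5.62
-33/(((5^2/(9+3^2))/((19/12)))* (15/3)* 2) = -1881/500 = -3.76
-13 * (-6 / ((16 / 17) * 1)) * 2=663 / 4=165.75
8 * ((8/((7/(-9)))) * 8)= -4608/7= -658.29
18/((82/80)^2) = 28800/1681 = 17.13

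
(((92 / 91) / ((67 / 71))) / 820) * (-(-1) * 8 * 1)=13064 / 1249885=0.01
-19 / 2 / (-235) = 0.04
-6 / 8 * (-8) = 6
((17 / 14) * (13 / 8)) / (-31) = -221 / 3472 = -0.06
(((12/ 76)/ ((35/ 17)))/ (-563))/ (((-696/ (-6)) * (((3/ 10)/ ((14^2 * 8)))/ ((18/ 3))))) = -11424/ 310213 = -0.04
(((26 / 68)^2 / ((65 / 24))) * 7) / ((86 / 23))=6279 / 62135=0.10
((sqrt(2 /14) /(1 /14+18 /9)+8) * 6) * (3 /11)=36 * sqrt(7) /319+144 /11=13.39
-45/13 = -3.46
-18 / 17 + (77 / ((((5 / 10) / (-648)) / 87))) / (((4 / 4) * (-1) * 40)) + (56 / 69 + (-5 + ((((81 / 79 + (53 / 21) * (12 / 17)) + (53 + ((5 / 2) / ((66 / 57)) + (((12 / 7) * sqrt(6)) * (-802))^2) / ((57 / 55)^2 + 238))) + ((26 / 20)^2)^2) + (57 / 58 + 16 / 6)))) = 83975547499174054876391 / 317435682475310000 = 264543.50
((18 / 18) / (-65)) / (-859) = 1 / 55835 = 0.00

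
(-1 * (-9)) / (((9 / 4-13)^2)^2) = 2304 / 3418801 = 0.00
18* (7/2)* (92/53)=5796/53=109.36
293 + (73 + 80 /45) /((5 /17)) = 24626 /45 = 547.24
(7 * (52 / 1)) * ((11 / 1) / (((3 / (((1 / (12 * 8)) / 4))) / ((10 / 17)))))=2.04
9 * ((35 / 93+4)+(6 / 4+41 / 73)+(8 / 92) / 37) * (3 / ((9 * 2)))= 74417321 / 7703252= 9.66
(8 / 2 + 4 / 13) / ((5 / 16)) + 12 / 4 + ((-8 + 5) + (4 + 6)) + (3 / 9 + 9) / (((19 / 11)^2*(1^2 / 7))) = 3215858 / 70395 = 45.68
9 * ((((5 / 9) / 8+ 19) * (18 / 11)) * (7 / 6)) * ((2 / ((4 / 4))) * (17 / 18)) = 163387 / 264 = 618.89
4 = 4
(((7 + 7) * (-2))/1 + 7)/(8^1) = -21/8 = -2.62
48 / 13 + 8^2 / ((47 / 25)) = 23056 / 611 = 37.73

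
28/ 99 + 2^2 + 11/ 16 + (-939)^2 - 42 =1396587409/ 1584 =881683.97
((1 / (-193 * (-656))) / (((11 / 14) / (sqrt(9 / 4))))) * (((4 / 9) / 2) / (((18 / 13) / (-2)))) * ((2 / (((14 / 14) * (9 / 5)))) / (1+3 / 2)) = -91 / 42302898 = -0.00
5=5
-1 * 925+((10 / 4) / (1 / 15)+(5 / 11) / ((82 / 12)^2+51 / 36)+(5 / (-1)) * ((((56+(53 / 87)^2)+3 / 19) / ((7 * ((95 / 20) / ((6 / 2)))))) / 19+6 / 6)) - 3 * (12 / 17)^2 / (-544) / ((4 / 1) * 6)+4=-40358196721364005643 / 45354817284457296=-889.83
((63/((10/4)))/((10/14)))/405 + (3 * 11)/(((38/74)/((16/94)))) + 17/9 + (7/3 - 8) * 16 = -26037287/334875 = -77.75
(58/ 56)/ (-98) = -0.01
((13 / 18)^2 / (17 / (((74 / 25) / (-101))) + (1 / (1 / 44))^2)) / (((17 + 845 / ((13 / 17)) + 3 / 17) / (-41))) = -4358341 / 310095070686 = -0.00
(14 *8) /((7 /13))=208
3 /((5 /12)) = 36 /5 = 7.20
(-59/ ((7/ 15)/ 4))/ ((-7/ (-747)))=-2644380/ 49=-53966.94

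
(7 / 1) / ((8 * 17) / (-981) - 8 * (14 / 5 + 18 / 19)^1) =-652365 / 2806808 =-0.23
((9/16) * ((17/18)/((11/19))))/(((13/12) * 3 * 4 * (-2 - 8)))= -323/45760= -0.01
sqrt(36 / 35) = 6 * sqrt(35) / 35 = 1.01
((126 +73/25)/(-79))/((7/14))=-6446/1975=-3.26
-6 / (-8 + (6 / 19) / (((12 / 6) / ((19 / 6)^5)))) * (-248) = 124416 / 3535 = 35.20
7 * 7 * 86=4214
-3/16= -0.19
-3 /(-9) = 1 /3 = 0.33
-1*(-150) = 150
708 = 708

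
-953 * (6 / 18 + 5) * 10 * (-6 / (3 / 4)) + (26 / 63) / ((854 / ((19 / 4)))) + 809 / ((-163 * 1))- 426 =7124216224633 / 17539452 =406182.37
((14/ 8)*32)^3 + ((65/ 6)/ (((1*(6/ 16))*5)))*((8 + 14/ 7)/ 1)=1581064/ 9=175673.78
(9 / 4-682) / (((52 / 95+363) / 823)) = -212585015 / 138148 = -1538.82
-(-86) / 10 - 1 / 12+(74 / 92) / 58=85348 / 10005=8.53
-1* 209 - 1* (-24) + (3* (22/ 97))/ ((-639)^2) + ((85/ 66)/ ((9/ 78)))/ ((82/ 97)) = -2045847964651/ 11908545858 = -171.80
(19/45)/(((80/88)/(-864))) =-10032/25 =-401.28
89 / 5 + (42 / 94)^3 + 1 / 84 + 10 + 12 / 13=16339666999 / 566873580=28.82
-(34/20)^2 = -289/100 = -2.89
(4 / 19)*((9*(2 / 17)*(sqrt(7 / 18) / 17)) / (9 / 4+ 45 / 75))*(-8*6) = -3840*sqrt(14) / 104329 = -0.14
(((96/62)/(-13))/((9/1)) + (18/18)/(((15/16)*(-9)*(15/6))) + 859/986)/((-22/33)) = -217404419/178811100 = -1.22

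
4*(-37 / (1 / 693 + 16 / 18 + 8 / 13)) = -1333332 / 13565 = -98.29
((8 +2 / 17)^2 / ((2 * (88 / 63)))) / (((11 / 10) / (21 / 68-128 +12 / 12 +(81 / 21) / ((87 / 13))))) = -2704.34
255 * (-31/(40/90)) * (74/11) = -2632365/22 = -119652.95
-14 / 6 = -7 / 3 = -2.33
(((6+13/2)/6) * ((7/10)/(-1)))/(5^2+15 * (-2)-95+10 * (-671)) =7/32688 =0.00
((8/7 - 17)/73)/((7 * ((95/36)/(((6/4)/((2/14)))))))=-0.12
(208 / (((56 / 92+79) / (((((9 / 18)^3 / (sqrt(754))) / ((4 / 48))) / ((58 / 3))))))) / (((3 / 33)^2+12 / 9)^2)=54552366 * sqrt(754) / 365209665199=0.00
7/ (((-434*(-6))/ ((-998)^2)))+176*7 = 363577/ 93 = 3909.43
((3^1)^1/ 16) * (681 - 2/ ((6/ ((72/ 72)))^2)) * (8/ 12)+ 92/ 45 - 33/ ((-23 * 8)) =160709/ 1840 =87.34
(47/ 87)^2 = 2209/ 7569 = 0.29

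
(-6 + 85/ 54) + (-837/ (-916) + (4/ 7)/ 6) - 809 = -140648869/ 173124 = -812.42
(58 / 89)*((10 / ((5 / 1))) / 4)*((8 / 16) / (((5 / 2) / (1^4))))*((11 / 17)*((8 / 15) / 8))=319 / 113475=0.00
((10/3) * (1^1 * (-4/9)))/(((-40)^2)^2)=-1/1728000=-0.00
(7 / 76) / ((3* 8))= 7 / 1824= 0.00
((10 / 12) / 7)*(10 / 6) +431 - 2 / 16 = 217261 / 504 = 431.07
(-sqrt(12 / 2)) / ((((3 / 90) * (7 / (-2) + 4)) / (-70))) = 4200 * sqrt(6) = 10287.86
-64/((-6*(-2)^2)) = 8/3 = 2.67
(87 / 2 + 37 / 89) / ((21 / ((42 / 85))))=7817 / 7565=1.03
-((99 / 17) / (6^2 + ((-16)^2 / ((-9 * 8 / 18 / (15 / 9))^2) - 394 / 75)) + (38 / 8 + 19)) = -1245985 / 52292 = -23.83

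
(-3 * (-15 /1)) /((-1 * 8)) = -45 /8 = -5.62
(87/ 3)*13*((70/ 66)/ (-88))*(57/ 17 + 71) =-2084810/ 6171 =-337.84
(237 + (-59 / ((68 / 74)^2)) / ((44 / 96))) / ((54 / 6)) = 89599 / 9537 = 9.39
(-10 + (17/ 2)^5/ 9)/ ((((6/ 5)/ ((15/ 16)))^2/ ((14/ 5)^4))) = 3402161777/ 18432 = 184579.09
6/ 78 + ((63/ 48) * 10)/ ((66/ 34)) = 7823/ 1144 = 6.84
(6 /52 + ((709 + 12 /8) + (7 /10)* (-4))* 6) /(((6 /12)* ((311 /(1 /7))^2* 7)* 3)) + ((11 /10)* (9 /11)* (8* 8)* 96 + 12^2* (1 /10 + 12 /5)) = 12700302379679 /2156394695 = 5889.60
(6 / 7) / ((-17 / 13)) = -78 / 119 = -0.66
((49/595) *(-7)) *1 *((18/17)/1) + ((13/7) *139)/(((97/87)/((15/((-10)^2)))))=34.12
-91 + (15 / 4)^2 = -1231 / 16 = -76.94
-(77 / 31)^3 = -456533 / 29791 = -15.32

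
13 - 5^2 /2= 1 /2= 0.50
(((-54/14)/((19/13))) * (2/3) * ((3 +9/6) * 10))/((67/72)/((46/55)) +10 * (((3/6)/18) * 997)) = -775008/2721845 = -0.28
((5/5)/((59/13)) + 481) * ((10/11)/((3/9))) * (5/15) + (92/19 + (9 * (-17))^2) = 294110567/12331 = 23851.32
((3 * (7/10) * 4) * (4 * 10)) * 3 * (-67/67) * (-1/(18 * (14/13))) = 52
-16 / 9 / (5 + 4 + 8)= -16 / 153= -0.10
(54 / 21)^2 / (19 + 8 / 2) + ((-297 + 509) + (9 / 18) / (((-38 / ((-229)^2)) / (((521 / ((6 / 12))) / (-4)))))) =30827990343 / 171304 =179960.72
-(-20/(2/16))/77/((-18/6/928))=-148480/231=-642.77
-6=-6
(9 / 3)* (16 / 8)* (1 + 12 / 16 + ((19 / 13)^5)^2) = 76467823422441 / 275716983698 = 277.34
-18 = -18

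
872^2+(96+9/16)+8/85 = 1034253693/1360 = 760480.66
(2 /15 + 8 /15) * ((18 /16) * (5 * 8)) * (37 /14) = 555 /7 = 79.29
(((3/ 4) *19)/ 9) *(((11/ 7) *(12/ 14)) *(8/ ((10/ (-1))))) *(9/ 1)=-3762/ 245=-15.36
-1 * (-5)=5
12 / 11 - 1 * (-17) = 199 / 11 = 18.09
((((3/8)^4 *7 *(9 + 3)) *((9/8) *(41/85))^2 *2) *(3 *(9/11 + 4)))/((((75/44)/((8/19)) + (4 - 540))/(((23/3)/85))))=-6886156599/2872021888000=-0.00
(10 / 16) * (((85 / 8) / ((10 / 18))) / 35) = 153 / 448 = 0.34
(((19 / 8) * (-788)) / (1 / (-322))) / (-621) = -26201 / 27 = -970.41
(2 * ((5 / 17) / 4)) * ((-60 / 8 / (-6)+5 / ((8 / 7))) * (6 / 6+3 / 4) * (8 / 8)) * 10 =7875 / 544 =14.48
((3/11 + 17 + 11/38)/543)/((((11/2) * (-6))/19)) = -2447/131406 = -0.02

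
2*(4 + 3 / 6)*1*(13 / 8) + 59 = 589 / 8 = 73.62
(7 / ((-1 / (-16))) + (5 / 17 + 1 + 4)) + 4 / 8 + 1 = 118.79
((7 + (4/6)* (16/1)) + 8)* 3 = 77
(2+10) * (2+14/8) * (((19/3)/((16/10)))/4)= 44.53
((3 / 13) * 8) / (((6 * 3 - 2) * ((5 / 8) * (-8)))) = -3 / 130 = -0.02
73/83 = 0.88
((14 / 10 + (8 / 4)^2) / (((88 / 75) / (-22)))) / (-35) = 81 / 28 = 2.89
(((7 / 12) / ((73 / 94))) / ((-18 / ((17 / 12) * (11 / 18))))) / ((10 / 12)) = -61523 / 1419120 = -0.04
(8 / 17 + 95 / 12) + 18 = 5383 / 204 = 26.39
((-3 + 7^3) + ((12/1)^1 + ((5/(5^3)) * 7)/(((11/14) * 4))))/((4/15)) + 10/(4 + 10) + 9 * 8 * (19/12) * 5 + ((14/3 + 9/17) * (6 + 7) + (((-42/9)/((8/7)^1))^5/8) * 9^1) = 986561605759/1447649280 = 681.49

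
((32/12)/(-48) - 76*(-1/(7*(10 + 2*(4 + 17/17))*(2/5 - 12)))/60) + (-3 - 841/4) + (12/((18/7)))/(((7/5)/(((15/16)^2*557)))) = 1658658293/1169280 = 1418.53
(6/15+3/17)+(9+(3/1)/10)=1679/170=9.88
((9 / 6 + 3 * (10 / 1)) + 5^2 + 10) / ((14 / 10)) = 95 / 2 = 47.50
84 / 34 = 42 / 17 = 2.47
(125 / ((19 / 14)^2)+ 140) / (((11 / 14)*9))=1050560 / 35739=29.40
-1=-1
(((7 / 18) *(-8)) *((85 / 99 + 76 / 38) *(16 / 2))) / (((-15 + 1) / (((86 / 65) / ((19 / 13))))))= 389408 / 84645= 4.60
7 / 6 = 1.17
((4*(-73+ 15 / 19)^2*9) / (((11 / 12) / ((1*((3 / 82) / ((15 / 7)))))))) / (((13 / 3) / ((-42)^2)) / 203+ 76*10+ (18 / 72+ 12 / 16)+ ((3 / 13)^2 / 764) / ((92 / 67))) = 9079956889337009055744 / 1976342515601493052145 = 4.59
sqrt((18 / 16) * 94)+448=3 * sqrt(47) / 2+448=458.28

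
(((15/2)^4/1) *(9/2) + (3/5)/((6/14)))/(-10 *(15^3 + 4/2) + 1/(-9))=-20505141/48628960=-0.42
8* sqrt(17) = 32.98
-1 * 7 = -7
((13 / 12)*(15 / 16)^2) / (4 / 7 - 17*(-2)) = 6825 / 247808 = 0.03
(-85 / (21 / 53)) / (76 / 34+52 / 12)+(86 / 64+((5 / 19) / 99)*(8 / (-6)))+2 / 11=-2636982163 / 84690144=-31.14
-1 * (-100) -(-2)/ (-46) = 2299/ 23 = 99.96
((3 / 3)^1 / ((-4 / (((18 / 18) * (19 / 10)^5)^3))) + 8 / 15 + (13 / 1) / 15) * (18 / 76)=-136579743268873184691 / 152000000000000000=-898.55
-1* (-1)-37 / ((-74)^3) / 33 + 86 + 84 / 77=2894315 / 32856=88.09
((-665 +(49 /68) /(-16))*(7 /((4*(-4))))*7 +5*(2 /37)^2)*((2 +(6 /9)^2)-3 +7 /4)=695712483569 /285978624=2432.74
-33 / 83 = -0.40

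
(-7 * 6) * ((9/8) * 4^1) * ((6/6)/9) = -21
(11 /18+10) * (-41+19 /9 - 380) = -360035 /81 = -4444.88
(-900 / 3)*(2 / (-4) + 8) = -2250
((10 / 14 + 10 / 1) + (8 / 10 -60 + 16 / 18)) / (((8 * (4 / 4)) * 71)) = -14993 / 178920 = -0.08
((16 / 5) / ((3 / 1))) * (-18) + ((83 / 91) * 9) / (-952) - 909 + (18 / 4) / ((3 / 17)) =-391017267 / 433160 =-902.71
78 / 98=0.80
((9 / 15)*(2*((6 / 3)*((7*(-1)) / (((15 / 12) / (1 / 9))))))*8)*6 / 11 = -1792 / 275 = -6.52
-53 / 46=-1.15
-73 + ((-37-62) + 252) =80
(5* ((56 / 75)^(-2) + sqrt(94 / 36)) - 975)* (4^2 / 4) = -3831.81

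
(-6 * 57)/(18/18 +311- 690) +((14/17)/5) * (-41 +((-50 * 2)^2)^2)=29399989561/1785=16470582.39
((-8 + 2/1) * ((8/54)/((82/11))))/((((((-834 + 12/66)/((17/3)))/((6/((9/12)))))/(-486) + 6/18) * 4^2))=-18513/922049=-0.02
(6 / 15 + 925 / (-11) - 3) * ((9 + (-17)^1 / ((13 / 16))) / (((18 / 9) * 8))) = 9238 / 143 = 64.60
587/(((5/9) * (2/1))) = 528.30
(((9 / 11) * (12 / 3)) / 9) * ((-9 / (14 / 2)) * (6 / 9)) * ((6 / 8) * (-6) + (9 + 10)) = -348 / 77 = -4.52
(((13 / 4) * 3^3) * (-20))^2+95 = 3080120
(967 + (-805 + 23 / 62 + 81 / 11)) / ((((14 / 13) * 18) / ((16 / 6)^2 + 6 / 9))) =7524335 / 110484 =68.10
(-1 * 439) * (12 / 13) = -5268 / 13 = -405.23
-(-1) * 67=67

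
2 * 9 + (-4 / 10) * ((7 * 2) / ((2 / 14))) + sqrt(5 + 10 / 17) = -106 / 5 + sqrt(1615) / 17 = -18.84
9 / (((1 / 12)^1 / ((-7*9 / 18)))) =-378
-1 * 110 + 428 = 318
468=468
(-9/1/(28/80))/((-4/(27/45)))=27/7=3.86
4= 4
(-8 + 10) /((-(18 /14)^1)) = -14 /9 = -1.56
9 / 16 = 0.56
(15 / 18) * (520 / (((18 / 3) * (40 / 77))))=5005 / 36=139.03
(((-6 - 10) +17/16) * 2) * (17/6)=-4063/48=-84.65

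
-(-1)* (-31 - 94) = -125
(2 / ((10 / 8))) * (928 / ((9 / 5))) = 7424 / 9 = 824.89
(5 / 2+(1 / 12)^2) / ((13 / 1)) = 361 / 1872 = 0.19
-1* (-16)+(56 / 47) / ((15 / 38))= 13408 / 705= 19.02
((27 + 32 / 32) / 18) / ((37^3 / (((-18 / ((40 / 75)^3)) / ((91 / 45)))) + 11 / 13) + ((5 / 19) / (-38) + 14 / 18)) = -19956982500 / 11054849969543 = -0.00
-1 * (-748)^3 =418508992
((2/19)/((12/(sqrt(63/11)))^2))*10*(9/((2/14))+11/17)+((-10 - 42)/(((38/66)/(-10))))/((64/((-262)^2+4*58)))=3453409060/3553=971969.90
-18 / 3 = -6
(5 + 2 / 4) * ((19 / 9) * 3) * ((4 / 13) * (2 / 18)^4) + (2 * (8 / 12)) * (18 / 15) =2049122 / 1279395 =1.60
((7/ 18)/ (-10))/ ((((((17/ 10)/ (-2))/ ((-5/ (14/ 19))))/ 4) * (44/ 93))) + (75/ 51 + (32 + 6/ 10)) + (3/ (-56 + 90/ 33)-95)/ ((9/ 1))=51491482/ 2465595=20.88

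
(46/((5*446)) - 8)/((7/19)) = -24149/1115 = -21.66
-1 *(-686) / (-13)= -686 / 13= -52.77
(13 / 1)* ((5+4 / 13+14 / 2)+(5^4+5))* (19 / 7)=158650 / 7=22664.29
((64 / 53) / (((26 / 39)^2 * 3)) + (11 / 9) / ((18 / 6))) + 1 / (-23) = 1.27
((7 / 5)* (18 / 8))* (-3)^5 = -765.45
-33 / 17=-1.94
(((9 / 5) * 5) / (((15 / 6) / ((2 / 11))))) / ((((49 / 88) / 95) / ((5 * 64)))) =1751040 / 49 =35735.51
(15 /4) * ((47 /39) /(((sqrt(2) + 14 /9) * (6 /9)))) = 44415 /1768 - 57105 * sqrt(2) /3536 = 2.28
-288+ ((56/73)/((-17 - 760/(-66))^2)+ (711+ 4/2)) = 1016471009/2391553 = 425.03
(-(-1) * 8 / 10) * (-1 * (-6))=24 / 5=4.80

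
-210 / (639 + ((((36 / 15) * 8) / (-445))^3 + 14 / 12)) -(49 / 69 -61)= 175048406976051940 / 2919331338422421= 59.96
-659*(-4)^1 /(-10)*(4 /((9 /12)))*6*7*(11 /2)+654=-1620506 /5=-324101.20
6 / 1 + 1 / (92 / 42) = 297 / 46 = 6.46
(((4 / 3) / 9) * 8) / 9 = 32 / 243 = 0.13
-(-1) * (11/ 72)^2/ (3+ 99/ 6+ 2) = 121/ 111456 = 0.00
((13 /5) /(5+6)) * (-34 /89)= -442 /4895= -0.09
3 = 3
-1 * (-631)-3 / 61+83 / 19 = 635.32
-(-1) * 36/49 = 36/49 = 0.73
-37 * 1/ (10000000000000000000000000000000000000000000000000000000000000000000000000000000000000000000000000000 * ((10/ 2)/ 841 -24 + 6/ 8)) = 31117/ 195482500000000000000000000000000000000000000000000000000000000000000000000000000000000000000000000000000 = 0.00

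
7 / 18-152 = -2729 / 18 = -151.61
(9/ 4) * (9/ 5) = 81/ 20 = 4.05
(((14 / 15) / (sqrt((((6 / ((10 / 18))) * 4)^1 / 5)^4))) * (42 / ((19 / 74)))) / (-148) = -6125 / 443232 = -0.01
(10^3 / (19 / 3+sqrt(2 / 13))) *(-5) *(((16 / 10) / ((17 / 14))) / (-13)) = 255360 / 3179-40320 *sqrt(26) / 41327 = 75.35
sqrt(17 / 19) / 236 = sqrt(323) / 4484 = 0.00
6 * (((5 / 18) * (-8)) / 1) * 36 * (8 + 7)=-7200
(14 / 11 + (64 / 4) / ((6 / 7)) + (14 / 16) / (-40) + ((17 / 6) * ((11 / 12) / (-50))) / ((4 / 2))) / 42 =3150821 / 6652800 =0.47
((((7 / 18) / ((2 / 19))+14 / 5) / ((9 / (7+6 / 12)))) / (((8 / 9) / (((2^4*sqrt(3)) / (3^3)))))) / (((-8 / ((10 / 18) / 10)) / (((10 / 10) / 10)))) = -1169*sqrt(3) / 466560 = -0.00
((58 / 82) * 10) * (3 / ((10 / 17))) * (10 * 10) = 147900 / 41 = 3607.32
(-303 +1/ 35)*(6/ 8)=-7953/ 35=-227.23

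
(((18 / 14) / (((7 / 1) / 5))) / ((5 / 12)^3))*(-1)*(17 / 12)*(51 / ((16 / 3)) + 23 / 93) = -6700023 / 37975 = -176.43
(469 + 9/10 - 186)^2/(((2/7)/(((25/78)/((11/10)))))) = 282097235/3432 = 82196.16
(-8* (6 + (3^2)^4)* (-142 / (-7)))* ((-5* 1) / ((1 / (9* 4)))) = 1342820160 / 7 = 191831451.43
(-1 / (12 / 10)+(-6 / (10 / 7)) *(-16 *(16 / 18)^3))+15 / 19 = 47.15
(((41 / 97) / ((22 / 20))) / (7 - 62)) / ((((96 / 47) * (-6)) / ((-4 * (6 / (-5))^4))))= -0.00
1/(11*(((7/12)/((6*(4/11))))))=288/847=0.34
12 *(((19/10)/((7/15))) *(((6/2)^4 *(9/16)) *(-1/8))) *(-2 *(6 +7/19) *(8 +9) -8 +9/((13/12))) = 175198383/2912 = 60164.28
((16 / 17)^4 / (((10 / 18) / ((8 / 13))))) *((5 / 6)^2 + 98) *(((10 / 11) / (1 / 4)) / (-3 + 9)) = 9961472 / 191607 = 51.99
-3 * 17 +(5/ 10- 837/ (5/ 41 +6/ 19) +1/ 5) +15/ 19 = -4099747/ 2090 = -1961.60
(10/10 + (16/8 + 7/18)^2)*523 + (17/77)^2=6738277627/1920996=3507.70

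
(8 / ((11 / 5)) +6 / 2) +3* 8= 337 / 11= 30.64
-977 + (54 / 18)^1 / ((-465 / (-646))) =-150789 / 155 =-972.83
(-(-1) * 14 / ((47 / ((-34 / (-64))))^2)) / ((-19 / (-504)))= 127449 / 2686144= 0.05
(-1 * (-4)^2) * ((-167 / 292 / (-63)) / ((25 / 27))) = -0.16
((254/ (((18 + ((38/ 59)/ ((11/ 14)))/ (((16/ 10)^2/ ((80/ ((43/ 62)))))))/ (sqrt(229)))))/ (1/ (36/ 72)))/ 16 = 3544189 *sqrt(229)/ 24529216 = 2.19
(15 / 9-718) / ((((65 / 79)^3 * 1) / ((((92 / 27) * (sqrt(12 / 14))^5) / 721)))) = -55701574064 * sqrt(42) / 87320039625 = -4.13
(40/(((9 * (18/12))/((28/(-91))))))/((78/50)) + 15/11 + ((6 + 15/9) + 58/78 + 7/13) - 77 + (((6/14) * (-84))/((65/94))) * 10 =-88523503/150579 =-587.89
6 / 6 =1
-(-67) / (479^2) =67 / 229441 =0.00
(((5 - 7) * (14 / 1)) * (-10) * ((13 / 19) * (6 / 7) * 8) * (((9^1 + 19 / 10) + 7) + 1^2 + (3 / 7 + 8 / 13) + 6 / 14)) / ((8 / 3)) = 1334808 / 133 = 10036.15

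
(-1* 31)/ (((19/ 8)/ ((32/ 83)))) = -7936/ 1577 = -5.03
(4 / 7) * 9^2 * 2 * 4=370.29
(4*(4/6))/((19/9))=24/19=1.26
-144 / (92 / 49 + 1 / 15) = -105840 / 1429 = -74.07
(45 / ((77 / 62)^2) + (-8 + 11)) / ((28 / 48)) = 2289204 / 41503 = 55.16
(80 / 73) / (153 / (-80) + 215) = 6400 / 1244431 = 0.01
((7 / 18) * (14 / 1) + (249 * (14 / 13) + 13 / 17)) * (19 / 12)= 2592113 / 5967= 434.41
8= 8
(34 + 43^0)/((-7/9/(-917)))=41265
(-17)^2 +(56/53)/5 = 76641/265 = 289.21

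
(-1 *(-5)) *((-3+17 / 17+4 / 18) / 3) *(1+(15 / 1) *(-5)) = 5920 / 27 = 219.26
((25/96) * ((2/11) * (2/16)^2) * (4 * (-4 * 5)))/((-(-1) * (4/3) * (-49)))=125/137984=0.00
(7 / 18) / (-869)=-7 / 15642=-0.00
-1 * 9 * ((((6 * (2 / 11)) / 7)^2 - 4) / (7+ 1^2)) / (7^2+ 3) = 53037 / 616616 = 0.09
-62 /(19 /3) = -186 /19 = -9.79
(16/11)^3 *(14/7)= 8192/1331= 6.15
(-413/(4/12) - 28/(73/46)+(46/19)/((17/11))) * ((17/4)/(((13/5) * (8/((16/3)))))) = -49322445/36062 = -1367.71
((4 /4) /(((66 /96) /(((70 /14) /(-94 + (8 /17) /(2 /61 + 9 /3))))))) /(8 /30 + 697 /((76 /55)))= -143412000 /933920634449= -0.00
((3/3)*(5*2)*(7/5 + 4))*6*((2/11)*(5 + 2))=4536/11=412.36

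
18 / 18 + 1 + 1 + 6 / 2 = 6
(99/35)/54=11/210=0.05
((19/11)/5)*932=17708/55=321.96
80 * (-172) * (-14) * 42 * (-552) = -4466165760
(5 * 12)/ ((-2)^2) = 15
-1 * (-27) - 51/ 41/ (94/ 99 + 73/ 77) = 1420362/ 53915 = 26.34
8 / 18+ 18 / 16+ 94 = 6881 / 72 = 95.57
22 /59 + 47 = 2795 /59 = 47.37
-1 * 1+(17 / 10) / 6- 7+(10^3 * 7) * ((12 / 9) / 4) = 139537 / 60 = 2325.62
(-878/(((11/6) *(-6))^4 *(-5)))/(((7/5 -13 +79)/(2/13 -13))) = -146626/64142221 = -0.00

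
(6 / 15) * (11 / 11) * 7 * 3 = 42 / 5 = 8.40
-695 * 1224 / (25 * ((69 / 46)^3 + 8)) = -1361088 / 455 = -2991.40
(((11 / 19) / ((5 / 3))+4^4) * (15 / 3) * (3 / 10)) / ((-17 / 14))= -511413 / 1615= -316.66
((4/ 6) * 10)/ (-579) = -20/ 1737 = -0.01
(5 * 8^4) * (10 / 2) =102400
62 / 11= 5.64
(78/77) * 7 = 78/11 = 7.09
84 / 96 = 0.88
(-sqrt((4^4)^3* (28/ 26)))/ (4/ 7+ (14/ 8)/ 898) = -102989824* sqrt(182)/ 187421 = -7413.30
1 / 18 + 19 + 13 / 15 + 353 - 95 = 277.92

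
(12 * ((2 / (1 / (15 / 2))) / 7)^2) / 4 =675 / 49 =13.78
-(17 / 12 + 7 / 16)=-89 / 48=-1.85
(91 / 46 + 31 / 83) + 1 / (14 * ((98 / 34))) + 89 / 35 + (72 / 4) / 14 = 20315119 / 3273935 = 6.21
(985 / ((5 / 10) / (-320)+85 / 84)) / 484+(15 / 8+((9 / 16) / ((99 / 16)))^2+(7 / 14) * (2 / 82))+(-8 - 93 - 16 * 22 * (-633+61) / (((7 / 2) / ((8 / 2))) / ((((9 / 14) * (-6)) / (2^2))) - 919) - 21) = -9020881220713677 / 26771017510600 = -336.96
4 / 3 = 1.33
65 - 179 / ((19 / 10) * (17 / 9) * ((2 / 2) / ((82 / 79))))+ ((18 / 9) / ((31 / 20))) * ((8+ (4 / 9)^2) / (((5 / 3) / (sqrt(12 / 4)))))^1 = 5312 * sqrt(3) / 837+ 337585 / 25517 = 24.22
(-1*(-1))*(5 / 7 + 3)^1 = 26 / 7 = 3.71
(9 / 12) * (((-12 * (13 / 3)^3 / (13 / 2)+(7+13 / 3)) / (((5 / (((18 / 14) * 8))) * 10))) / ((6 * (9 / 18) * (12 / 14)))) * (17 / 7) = -425 / 21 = -20.24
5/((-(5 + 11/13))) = -65/76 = -0.86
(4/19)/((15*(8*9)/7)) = 0.00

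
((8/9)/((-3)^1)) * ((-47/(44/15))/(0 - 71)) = -470/7029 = -0.07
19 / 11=1.73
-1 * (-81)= 81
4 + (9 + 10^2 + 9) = 122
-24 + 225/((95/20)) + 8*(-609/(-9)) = 32188/57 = 564.70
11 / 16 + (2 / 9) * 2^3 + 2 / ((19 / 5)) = 8185 / 2736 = 2.99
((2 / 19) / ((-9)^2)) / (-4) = -1 / 3078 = -0.00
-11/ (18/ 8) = -44/ 9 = -4.89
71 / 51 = 1.39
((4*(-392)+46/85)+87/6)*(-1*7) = 1848021/170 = 10870.71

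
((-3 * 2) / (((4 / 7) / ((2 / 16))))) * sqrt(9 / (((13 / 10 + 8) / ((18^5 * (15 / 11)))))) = -76545 * sqrt(341) / 682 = -2072.57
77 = 77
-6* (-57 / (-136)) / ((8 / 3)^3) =-4617 / 34816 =-0.13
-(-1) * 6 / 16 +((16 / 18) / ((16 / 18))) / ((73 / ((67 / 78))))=8809 / 22776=0.39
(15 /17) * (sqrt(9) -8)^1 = -75 /17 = -4.41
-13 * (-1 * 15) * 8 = 1560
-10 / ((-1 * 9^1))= 10 / 9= 1.11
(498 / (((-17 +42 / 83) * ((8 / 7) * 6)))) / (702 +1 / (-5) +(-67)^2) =-241115 / 284248208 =-0.00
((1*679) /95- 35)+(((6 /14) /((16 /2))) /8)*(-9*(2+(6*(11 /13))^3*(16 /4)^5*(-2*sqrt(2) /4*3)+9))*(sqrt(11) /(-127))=-186297408*sqrt(22) /1953133- 2646 /95+297*sqrt(11) /56896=-475.23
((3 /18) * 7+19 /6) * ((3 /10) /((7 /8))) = 52 /35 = 1.49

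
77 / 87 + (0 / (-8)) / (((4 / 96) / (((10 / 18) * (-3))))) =77 / 87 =0.89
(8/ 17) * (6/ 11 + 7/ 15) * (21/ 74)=4676/ 34595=0.14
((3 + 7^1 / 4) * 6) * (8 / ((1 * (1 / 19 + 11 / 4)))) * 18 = 103968 / 71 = 1464.34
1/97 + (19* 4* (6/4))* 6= 66349/97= 684.01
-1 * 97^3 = -912673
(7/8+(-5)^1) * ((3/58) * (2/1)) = -99/232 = -0.43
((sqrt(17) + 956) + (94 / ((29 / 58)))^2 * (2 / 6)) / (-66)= -19106 / 99 -sqrt(17) / 66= -193.05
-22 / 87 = -0.25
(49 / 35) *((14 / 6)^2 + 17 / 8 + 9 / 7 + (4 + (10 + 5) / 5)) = 7991 / 360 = 22.20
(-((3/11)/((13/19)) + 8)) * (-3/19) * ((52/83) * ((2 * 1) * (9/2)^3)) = 2626587/17347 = 151.41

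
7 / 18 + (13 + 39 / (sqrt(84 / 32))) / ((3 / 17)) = 1333 / 18 + 442 * sqrt(42) / 21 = 210.46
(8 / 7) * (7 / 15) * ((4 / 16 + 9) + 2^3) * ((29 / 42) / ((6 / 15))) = 667 / 42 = 15.88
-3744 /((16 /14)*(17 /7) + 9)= -183456 /577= -317.95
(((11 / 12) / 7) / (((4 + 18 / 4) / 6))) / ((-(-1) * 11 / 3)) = 3 / 119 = 0.03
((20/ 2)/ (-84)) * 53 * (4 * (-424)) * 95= 21348400/ 21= 1016590.48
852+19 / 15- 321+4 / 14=55918 / 105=532.55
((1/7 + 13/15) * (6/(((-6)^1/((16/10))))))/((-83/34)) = 28832/43575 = 0.66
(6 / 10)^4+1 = 706 / 625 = 1.13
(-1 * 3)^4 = 81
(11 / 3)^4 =14641 / 81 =180.75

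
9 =9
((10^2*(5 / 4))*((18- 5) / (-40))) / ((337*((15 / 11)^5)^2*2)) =-0.00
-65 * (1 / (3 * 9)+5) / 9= -8840 / 243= -36.38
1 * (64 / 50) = 1.28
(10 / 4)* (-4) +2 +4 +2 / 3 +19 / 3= 3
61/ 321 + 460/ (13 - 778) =-6733/ 16371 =-0.41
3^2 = 9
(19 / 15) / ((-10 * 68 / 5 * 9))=-19 / 18360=-0.00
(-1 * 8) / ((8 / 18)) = -18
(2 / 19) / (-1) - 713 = -13549 / 19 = -713.11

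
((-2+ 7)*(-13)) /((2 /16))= -520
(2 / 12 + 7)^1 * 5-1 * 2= 203 / 6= 33.83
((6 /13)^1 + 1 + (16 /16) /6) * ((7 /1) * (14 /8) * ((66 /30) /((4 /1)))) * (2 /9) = 68453 /28080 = 2.44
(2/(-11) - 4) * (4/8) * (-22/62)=23/31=0.74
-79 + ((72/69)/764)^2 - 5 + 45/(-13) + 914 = 207361834973/250879837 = 826.54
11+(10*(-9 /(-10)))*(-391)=-3508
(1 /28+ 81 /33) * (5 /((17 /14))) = 3835 /374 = 10.25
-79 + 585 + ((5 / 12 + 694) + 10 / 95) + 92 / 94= 1201.50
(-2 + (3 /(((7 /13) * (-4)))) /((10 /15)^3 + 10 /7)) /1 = -3661 /1304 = -2.81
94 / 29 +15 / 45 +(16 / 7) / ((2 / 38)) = 28625 / 609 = 47.00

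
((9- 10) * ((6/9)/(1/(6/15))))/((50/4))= -8/375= -0.02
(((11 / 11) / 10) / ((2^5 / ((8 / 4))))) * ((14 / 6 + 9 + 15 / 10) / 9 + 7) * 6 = 91 / 288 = 0.32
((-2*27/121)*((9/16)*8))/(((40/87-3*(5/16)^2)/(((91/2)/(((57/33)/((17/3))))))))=-1797.21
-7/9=-0.78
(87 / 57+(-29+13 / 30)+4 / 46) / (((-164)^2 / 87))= -10247411 / 117535520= -0.09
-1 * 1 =-1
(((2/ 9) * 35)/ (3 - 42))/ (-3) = 70/ 1053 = 0.07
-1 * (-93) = 93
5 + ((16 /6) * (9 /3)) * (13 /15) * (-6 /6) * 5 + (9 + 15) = -17 /3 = -5.67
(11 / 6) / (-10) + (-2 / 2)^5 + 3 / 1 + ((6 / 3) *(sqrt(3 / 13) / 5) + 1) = 2 *sqrt(39) / 65 + 169 / 60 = 3.01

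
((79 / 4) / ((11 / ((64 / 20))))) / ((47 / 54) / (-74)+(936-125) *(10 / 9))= 0.01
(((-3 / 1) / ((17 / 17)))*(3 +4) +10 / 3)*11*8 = -4664 / 3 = -1554.67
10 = 10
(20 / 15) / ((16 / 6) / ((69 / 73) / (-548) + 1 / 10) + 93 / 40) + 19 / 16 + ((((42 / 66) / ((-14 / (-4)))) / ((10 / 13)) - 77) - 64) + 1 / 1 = -138.53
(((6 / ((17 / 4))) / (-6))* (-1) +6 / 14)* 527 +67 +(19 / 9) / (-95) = 131303 / 315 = 416.83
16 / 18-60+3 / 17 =-9017 / 153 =-58.93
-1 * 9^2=-81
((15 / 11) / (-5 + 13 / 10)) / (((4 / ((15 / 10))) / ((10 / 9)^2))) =-625 / 3663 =-0.17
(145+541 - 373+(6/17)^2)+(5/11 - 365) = -163467/3179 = -51.42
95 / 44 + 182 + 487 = 29531 / 44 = 671.16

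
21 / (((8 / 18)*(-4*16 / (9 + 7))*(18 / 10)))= -105 / 16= -6.56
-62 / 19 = -3.26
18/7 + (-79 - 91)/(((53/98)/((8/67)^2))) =-3181174/1665419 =-1.91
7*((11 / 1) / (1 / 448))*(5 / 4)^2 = 53900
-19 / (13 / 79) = -1501 / 13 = -115.46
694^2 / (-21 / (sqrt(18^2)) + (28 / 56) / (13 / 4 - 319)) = -412271.28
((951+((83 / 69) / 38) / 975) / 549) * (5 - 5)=0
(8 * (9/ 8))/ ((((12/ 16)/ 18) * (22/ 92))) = 9936/ 11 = 903.27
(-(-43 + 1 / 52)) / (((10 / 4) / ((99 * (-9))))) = -398277 / 26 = -15318.35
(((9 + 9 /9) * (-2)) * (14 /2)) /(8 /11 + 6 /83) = -12782 /73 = -175.10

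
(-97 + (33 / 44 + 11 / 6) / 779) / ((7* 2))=-906725 / 130872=-6.93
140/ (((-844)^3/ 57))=-0.00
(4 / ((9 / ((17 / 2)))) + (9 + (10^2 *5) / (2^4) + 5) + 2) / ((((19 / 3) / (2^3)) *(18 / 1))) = 1837 / 513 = 3.58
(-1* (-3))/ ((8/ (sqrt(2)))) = 0.53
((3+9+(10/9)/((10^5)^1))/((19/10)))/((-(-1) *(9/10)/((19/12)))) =1080001/97200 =11.11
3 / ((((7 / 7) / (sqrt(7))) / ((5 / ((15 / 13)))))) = 13 * sqrt(7) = 34.39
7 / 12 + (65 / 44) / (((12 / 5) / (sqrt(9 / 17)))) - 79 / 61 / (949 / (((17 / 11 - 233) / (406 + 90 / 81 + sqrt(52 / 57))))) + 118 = -2715309 * sqrt(741) / 40606062777995 + 325 * sqrt(17) / 2992 + 57782805390989573 / 487272753335940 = 119.03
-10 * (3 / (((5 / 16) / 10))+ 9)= -1050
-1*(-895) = 895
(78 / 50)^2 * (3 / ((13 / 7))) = 2457 / 625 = 3.93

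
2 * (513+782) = 2590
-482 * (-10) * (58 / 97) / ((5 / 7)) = 391384 / 97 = 4034.89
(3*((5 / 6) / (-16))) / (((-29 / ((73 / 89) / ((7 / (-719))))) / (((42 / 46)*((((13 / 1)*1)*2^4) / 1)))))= -10234965 / 118726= -86.21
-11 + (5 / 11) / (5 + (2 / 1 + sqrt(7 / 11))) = -10.94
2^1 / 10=1 / 5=0.20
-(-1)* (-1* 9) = -9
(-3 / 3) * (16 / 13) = -16 / 13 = -1.23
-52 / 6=-26 / 3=-8.67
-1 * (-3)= 3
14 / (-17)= -14 / 17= -0.82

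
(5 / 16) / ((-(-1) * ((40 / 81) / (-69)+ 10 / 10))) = 27945 / 88784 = 0.31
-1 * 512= -512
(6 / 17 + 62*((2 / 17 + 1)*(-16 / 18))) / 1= -9370 / 153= -61.24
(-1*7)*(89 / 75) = -623 / 75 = -8.31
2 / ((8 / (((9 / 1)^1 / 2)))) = 1.12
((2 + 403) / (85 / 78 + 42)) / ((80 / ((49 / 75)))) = 51597 / 672200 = 0.08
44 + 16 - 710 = -650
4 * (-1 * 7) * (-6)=168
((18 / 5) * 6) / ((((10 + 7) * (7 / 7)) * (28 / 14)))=54 / 85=0.64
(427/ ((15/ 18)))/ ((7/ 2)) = 146.40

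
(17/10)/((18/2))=17/90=0.19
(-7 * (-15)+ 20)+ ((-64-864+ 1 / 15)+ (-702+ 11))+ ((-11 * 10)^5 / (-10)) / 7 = 24157493137 / 105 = 230071363.21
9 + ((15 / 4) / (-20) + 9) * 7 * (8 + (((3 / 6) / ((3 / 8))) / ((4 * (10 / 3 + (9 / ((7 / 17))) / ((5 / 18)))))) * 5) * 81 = 5523259365 / 137792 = 40084.04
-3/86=-0.03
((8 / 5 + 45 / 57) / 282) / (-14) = -227 / 375060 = -0.00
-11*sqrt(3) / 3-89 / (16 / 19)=-1691 / 16-11*sqrt(3) / 3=-112.04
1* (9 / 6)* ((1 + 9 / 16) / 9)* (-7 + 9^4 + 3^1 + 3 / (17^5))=14546878675 / 8519142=1707.55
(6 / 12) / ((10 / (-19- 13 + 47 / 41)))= -253 / 164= -1.54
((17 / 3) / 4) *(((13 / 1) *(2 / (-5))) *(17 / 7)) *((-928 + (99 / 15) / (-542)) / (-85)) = -555795773 / 2845500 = -195.32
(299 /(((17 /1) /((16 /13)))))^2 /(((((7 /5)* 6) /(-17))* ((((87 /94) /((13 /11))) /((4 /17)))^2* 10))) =-808905969664 /94490888877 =-8.56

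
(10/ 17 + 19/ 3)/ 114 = 353/ 5814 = 0.06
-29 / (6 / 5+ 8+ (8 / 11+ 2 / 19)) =-2.89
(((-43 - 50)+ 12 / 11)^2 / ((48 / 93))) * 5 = 158428755 / 1936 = 81833.03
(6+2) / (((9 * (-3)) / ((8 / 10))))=-32 / 135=-0.24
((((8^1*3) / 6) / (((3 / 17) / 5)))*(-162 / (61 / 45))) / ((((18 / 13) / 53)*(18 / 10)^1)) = -17569500 / 61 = -288024.59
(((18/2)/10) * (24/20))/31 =27/775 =0.03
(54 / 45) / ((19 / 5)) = 6 / 19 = 0.32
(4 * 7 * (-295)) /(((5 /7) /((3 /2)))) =-17346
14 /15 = 0.93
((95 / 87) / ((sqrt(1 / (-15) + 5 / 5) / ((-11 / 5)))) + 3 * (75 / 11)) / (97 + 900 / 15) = 225 / 1727-209 * sqrt(210) / 191226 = 0.11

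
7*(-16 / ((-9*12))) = 28 / 27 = 1.04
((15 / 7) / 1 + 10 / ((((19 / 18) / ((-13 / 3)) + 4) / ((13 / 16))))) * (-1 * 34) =-600525 / 4102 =-146.40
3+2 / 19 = 59 / 19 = 3.11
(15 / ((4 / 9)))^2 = 18225 / 16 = 1139.06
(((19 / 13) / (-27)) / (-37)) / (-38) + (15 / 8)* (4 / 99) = 10817 / 142857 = 0.08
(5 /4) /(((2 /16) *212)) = 5 /106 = 0.05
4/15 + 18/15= 22/15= 1.47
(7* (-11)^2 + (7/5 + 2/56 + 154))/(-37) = -3793/140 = -27.09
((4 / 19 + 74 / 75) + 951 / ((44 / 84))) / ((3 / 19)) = 28477441 / 2475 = 11506.04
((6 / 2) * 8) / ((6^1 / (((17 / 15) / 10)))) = 34 / 75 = 0.45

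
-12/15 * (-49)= 196/5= 39.20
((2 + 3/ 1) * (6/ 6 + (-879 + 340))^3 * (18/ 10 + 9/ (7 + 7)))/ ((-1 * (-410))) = -6657067278/ 1435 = -4639071.27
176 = 176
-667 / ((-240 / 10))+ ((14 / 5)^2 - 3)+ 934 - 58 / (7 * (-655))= 531847703 / 550200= 966.64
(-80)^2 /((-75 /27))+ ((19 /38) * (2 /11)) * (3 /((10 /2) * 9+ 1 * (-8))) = -937725 /407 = -2303.99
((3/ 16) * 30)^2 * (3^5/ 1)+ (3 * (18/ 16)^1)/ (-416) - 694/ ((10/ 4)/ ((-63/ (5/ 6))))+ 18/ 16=2385872217/ 83200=28676.35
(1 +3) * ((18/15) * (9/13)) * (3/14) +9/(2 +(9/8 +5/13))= 108828/33215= 3.28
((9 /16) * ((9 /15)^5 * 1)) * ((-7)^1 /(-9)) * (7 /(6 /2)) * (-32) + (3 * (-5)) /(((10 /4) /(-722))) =13529562 /3125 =4329.46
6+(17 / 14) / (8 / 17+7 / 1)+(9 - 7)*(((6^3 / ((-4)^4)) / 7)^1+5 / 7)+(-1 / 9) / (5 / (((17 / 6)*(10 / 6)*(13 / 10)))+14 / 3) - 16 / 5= 255417733 / 55382160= 4.61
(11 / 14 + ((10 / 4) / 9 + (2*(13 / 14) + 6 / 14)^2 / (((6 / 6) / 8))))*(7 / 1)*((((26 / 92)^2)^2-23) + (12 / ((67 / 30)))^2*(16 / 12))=4650.39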